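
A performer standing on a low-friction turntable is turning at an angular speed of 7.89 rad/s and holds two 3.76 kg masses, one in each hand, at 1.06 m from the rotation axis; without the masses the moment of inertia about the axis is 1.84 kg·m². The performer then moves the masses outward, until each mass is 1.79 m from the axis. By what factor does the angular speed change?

ω₂/ω₁ ≈ 0.397

Angular momentum about the spin axis is conserved since the torque about it is zero.
I₁ = 1.84 + 2(3.76)(1.06)² = 10.29 kg·m²; I₂ = 1.84 + 2(3.76)(1.79)² = 25.93 kg·m².
ω₂/ω₁ = I₁/I₂ = 10.29 / 25.93 = 0.3967.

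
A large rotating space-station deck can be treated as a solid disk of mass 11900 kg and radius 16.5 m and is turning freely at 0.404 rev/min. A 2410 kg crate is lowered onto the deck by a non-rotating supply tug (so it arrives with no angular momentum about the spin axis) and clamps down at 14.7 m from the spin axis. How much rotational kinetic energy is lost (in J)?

energy lost ≈ 353 J

The added mass arrives with no angular momentum about the spin axis, and any external torque about the spin axis is negligible, so the system's angular momentum is conserved.
I_p = ½(11900)(16.5)² = 1.620e+06 kg·m².
Added inertia Σmr² = (2410)(14.7)² = 5.208e+05 kg·m²; I_f = 1.620e+06 + 5.208e+05 = 2.141e+06 kg·m².
ω_f = I_p ω_i / I_f = (1.620e+06)(0.404) / 2.141e+06 = 0.3057 rpm.
KE_i = ½(1.620e+06)(0.04231 rad/s)² = 1450 J; KE_f = ½(2.141e+06)(0.03201)² = 1097 J.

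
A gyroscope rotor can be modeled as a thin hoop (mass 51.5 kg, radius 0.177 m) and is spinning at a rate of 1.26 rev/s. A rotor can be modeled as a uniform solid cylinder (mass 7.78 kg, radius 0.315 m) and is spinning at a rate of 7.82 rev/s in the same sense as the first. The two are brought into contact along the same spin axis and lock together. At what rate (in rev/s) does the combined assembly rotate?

No external torque acts about the common axis, so total angular momentum is conserved.
Moments of inertia: I_A = (51.5)(0.177)² = 1.613 kg·m²; I_B = ½(7.78)(0.315)² = 0.3860 kg·m².
Taking A's sense as positive: L = (1.613)(1.26) + (0.3860)(7.82) = 5.051 kg·m²·rev/s.
Combined I = 1.613 + 0.3860 = 1.999 kg·m².
ω_f = L / I = 5.051 / 1.999 = 2.526 rev/s.

|ω_f| ≈ 2.53 rev/s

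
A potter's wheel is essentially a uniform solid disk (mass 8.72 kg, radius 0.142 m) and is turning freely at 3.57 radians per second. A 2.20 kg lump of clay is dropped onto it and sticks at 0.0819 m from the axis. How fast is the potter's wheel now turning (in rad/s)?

No external torque acts about the axis; L_before = L_after.
I_p = ½(8.72)(0.142)² = 0.08792 kg·m².
Added inertia Σmr² = (2.20)(0.0819)² = 0.01476 kg·m²; I_f = 0.08792 + 0.01476 = 0.1027 kg·m².
ω_f = I_p ω_i / I_f = (0.08792)(3.57) / 0.1027 = 3.057 rad/s.

ω_f ≈ 3.06 rad/s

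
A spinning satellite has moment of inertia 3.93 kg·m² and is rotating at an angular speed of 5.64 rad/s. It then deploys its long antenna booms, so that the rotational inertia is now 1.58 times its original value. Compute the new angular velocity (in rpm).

With no external torque about the axis, L is conserved: I₁ω₁ = I₂ω₂.
I₂ = 1.58 × 3.93 = 6.209 kg·m².
ω₂ = I₁ω₁ / I₂ = (3.930)(5.64 rad/s) / (6.209) = 3.570 rad/s = 34.09 rpm.

ω₂ ≈ 34.1 rpm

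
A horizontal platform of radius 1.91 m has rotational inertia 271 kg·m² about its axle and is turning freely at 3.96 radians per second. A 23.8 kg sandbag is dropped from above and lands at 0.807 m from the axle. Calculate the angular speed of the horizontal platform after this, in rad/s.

No external torque acts about the axle; L_before = L_after.
Added inertia Σmr² = (23.8)(0.807)² = 15.50 kg·m²; I_f = 271.0 + 15.50 = 286.5 kg·m².
ω_f = I_p ω_i / I_f = (271.0)(3.96) / 286.5 = 3.746 rad/s.

ω_f ≈ 3.75 rad/s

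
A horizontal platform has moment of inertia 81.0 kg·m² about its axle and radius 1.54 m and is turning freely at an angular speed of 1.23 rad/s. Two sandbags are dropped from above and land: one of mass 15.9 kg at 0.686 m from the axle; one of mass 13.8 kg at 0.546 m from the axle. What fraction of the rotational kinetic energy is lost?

No external torque acts about the axle; L_before = L_after.
Added inertia Σmr² = (15.9)(0.686)² + (13.8)(0.546)² = 11.60 kg·m²; I_f = 81.00 + 11.60 = 92.60 kg·m².
ω_f = I_p ω_i / I_f = (81.00)(1.23) / 92.60 = 1.076 rad/s.
KE_i = ½(81.00)(1.230 rad/s)² = 61.27 J; KE_f = ½(92.60)(1.076)² = 53.60 J.
Fraction lost = 0.1252.

fraction ≈ 0.125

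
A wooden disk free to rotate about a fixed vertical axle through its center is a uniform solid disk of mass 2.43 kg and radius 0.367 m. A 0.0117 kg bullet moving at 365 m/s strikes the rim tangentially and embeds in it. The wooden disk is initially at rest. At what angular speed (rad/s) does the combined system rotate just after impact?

About the axle the impulsive forces during the collision are internal, so angular momentum about that axis is conserved.
I_p = ½(2.43)(0.367)² = 0.1636 kg·m². Taking the sense of the bullet's angular momentum as positive, L_{bullet} = m v R = (0.0117)(365)(0.367) = 1.567 kg·m²/s.
L_i = 0 + 1.567 = 1.567 kg·m²/s.
After sticking, I_f = I_p + m R² = 0.1636 + (0.0117)(0.367)² = 0.1652 kg·m².
ω_f = L_i / I_f = 1.567 / 0.1652 = 9.486 rad/s.

|ω_f| ≈ 9.49 rad/s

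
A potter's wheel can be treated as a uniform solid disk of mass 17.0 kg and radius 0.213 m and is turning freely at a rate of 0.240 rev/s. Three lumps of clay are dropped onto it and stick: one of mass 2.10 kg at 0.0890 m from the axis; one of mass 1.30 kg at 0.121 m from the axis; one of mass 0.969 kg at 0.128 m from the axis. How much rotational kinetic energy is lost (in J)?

The added mass arrives with no angular momentum about the axis, and any external torque about the axis is negligible, so the system's angular momentum is conserved.
I_p = ½(17.0)(0.213)² = 0.3856 kg·m².
Added inertia Σmr² = (2.10)(0.0890)² + (1.30)(0.121)² + (0.969)(0.128)² = 0.05154 kg·m²; I_f = 0.3856 + 0.05154 = 0.4372 kg·m².
ω_f = I_p ω_i / I_f = (0.3856)(0.240) / 0.4372 = 0.2117 rev/s.
KE_i = ½(0.3856)(1.508 rad/s)² = 0.4385 J; KE_f = ½(0.4372)(1.330)² = 0.3868 J.

energy lost ≈ 0.0517 J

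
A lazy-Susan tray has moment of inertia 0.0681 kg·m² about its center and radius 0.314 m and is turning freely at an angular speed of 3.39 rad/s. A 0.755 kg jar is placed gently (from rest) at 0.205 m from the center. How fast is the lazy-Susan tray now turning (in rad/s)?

No external torque acts about the center; L_before = L_after.
Added inertia Σmr² = (0.755)(0.205)² = 0.03173 kg·m²; I_f = 0.06810 + 0.03173 = 0.09983 kg·m².
ω_f = I_p ω_i / I_f = (0.06810)(3.39) / 0.09983 = 2.313 rad/s.

ω_f ≈ 2.31 rad/s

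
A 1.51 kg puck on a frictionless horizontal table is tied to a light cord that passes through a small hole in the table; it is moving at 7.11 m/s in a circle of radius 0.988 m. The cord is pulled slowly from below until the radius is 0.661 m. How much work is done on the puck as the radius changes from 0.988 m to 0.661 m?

Central (radial) force ⇒ zero torque about the center ⇒ m v r is constant.
v₂ = v₁ r₁ / r₂ = (7.11)(0.988) / (0.661) = 10.63 m/s.
W = ΔKE = ½m(v₂² − v₁²) = 47.10 J.

W ≈ 47.1 J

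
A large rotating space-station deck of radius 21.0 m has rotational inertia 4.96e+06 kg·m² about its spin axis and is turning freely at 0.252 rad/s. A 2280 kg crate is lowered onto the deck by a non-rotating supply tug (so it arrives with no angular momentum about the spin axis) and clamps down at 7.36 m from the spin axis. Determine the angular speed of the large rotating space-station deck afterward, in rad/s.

ω_f ≈ 0.246 rad/s

No external torque acts about the spin axis; L_before = L_after.
Added inertia Σmr² = (2280)(7.36)² = 1.235e+05 kg·m²; I_f = 4.960e+06 + 1.235e+05 = 5.084e+06 kg·m².
ω_f = I_p ω_i / I_f = (4.960e+06)(0.252) / 5.084e+06 = 0.2459 rad/s.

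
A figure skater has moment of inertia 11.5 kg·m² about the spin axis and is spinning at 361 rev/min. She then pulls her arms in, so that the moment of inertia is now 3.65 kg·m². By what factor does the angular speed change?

ω₂/ω₁ ≈ 3.15

No external torque acts about the spin axis, so angular momentum is conserved.
ω₂/ω₁ = I₁/I₂ = 11.50 / 3.650 = 3.151.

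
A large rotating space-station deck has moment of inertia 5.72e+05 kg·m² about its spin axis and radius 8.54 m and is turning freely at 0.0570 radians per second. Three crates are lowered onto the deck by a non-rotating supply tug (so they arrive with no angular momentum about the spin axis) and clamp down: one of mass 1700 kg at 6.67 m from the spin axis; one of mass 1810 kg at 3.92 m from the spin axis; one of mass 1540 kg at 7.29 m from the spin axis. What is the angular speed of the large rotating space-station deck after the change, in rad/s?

ω_f ≈ 0.0431 rad/s

No external torque acts about the spin axis; L_before = L_after.
Added inertia Σmr² = (1700)(6.67)² + (1810)(3.92)² + (1540)(7.29)² = 1.853e+05 kg·m²; I_f = 5.720e+05 + 1.853e+05 = 7.573e+05 kg·m².
ω_f = I_p ω_i / I_f = (5.720e+05)(0.0570) / 7.573e+05 = 0.04305 rad/s.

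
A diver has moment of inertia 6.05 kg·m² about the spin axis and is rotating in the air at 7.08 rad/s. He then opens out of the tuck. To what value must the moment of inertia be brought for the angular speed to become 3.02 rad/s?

No external torque acts about the spin axis, so angular momentum is conserved.
I₂ = I₁ω₁ / ω₂ = (6.05)(7.08) / (3.02) = 14.18 kg·m².

I₂ ≈ 14.2 kg·m²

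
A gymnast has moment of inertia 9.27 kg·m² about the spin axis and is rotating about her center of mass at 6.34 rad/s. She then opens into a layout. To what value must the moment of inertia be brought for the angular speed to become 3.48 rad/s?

With no external torque about the axis, L is conserved: I₁ω₁ = I₂ω₂.
I₂ = I₁ω₁ / ω₂ = (9.27)(6.34) / (3.48) = 16.89 kg·m².

I₂ ≈ 16.9 kg·m²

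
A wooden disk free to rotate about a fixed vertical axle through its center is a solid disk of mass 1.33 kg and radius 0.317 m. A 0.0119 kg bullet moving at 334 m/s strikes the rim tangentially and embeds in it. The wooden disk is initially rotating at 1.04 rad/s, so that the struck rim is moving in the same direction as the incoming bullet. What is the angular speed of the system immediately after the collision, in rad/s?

|ω_f| ≈ 19.5 rad/s

The axle reaction passes through the axle and exerts no torque about it; angular momentum about the axle is conserved through the impact.
I_p = ½(1.33)(0.317)² = 0.06683 kg·m². Taking the sense of the bullet's angular momentum as positive, L_{bullet} = m v R = (0.0119)(334)(0.317) = 1.260 kg·m²/s.
L_i = +I_p ω_p + m v R = +(0.06683)(1.04) + 1.260 = 1.329 kg·m²/s.
After sticking, I_f = I_p + m R² = 0.06683 + (0.0119)(0.317)² = 0.06802 kg·m².
ω_f = L_i / I_f = 1.329 / 0.06802 = 19.54 rad/s.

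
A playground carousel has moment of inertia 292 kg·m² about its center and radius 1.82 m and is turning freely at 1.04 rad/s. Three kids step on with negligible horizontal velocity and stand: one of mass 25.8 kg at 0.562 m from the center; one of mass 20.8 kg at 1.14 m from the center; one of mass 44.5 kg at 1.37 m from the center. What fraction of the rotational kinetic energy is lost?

fraction ≈ 0.289

The added mass arrives with no angular momentum about the center, and any external torque about the center is negligible, so the system's angular momentum is conserved.
Added inertia Σmr² = (25.8)(0.562)² + (20.8)(1.14)² + (44.5)(1.37)² = 118.7 kg·m²; I_f = 292.0 + 118.7 = 410.7 kg·m².
ω_f = I_p ω_i / I_f = (292.0)(1.04) / 410.7 = 0.7394 rad/s.
KE_i = ½(292.0)(1.040 rad/s)² = 157.9 J; KE_f = ½(410.7)(0.7394)² = 112.3 J.
Fraction lost = 0.2890.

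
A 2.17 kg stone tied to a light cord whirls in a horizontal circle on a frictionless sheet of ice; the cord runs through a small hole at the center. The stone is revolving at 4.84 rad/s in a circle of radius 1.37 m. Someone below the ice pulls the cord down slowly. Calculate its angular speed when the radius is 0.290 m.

ω₂ ≈ 108 rad/s

The constraining force is radial, so m r² ω about the center is conserved.
ω₂ = ω₁ (r₁/r₂)² = (4.84)(1.37/0.290)² = 108.0 rad/s.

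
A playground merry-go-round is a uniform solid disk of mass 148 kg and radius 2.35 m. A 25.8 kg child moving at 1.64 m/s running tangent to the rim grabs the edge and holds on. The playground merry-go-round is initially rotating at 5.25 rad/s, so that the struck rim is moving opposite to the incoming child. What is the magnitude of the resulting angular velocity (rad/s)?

|ω_f| ≈ 3.71 rad/s

The axle reaction passes through the axle and exerts no torque about it; angular momentum about the axle is conserved through the impact.
I_p = ½(148)(2.35)² = 408.7 kg·m². Taking the sense of the child's angular momentum as positive, L_{child} = m v R = (25.8)(1.64)(2.35) = 99.43 kg·m²/s.
L_i = −I_p ω_p + m v R = −(408.7)(5.25) + 99.43 = -2046 kg·m²/s.
After sticking, I_f = I_p + m R² = 408.7 + (25.8)(2.35)² = 551.1 kg·m².
ω_f = L_i / I_f = -2046 / 551.1 = -3.712 rad/s.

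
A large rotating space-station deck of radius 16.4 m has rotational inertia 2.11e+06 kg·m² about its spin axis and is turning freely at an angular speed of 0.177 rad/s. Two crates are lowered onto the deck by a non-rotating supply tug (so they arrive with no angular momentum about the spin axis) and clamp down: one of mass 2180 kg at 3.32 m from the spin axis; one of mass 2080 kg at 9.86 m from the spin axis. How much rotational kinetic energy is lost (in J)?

energy lost ≈ 3200 J

No external torque acts about the spin axis; L_before = L_after.
Added inertia Σmr² = (2180)(3.32)² + (2080)(9.86)² = 2.262e+05 kg·m²; I_f = 2.110e+06 + 2.262e+05 = 2.336e+06 kg·m².
ω_f = I_p ω_i / I_f = (2.110e+06)(0.177) / 2.336e+06 = 0.1599 rad/s.
KE_i = ½(2.110e+06)(0.1770 rad/s)² = 33050 J; KE_f = ½(2.336e+06)(0.1599)² = 29850 J.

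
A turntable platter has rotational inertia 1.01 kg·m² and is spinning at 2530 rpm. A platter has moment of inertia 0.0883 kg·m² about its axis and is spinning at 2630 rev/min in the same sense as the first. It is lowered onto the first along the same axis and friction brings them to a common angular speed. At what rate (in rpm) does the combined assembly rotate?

|ω_f| ≈ 2540 rpm

No external torque acts about the common axis, so total angular momentum is conserved.
Taking A's sense as positive: L = (1.010)(2530) + (0.08830)(2630) = 2788 kg·m²·rpm.
Combined I = 1.010 + 0.08830 = 1.098 kg·m².
ω_f = L / I = 2788 / 1.098 = 2538 rpm.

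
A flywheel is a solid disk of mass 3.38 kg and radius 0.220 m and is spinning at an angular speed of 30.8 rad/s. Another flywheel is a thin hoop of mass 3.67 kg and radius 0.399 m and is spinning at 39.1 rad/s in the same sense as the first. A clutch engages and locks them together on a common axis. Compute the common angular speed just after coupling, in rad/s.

No external torque acts about the common axis, so total angular momentum is conserved.
Moments of inertia: I_A = ½(3.38)(0.220)² = 0.08180 kg·m²; I_B = (3.67)(0.399)² = 0.5843 kg·m².
Taking A's sense as positive: L = (0.08180)(30.8) + (0.5843)(39.1) = 25.36 kg·m²·rad/s.
Combined I = 0.08180 + 0.5843 = 0.6661 kg·m².
ω_f = L / I = 25.36 / 0.6661 = 38.08 rad/s.

|ω_f| ≈ 38.1 rad/s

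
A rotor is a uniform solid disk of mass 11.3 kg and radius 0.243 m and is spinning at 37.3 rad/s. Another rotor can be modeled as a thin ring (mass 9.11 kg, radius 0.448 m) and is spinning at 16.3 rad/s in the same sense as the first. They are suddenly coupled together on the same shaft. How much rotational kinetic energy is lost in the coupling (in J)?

ΔKE lost ≈ 62.2 J

No external torque acts about the common axis, so total angular momentum is conserved.
Moments of inertia: I_A = ½(11.3)(0.243)² = 0.3336 kg·m²; I_B = (9.11)(0.448)² = 1.828 kg·m².
Taking A's sense as positive: L = (0.3336)(37.3) + (1.828)(16.3) = 42.25 kg·m²·rad/s.
Combined I = 0.3336 + 1.828 = 2.162 kg·m².
ω_f = L / I = 42.25 / 2.162 = 19.54 rad/s.
KE_i = ½ΣIω² = 475.0 J; KE_f = ½(2.162)(19.54)² = 412.8 J.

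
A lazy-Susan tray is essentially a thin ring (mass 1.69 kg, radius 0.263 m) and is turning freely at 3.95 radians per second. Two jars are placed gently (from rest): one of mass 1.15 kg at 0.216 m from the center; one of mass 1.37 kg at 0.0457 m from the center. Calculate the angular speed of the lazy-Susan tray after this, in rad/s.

ω_f ≈ 2.66 rad/s

No external torque acts about the center; L_before = L_after.
I_p = (1.69)(0.263)² = 0.1169 kg·m².
Added inertia Σmr² = (1.15)(0.216)² + (1.37)(0.0457)² = 0.05652 kg·m²; I_f = 0.1169 + 0.05652 = 0.1734 kg·m².
ω_f = I_p ω_i / I_f = (0.1169)(3.95) / 0.1734 = 2.663 rad/s.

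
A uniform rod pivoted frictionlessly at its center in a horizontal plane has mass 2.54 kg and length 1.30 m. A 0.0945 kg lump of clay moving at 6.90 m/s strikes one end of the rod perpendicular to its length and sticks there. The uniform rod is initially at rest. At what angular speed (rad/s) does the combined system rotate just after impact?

|ω_f| ≈ 1.07 rad/s

About the pivot the impulsive forces during the collision are internal, so angular momentum about that axis is conserved.
I_p = (1/12)(2.54)(1.30)² = 0.3577 kg·m². Taking the sense of the lump of clay's angular momentum as positive, L_{lump} = m v R = (0.0945)(6.90)(1.30/2) = 0.4238 kg·m²/s.
L_i = 0 + 0.4238 = 0.4238 kg·m²/s.
After sticking, I_f = I_p + m R² = 0.3577 + (0.0945)(1.30/2)² = 0.3976 kg·m².
ω_f = L_i / I_f = 0.4238 / 0.3976 = 1.066 rad/s.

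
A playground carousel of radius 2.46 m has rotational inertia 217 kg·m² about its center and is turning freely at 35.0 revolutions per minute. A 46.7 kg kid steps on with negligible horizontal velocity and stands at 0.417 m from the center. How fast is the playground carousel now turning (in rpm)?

No external torque acts about the center; L_before = L_after.
Added inertia Σmr² = (46.7)(0.417)² = 8.121 kg·m²; I_f = 217.0 + 8.121 = 225.1 kg·m².
ω_f = I_p ω_i / I_f = (217.0)(35.0) / 225.1 = 33.74 rpm.

ω_f ≈ 33.7 rpm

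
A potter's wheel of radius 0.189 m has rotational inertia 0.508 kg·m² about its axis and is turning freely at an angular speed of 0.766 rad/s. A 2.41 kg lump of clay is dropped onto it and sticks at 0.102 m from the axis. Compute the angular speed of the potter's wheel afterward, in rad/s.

The added mass arrives with no angular momentum about the axis, and any external torque about the axis is negligible, so the system's angular momentum is conserved.
Added inertia Σmr² = (2.41)(0.102)² = 0.02507 kg·m²; I_f = 0.5080 + 0.02507 = 0.5331 kg·m².
ω_f = I_p ω_i / I_f = (0.5080)(0.766) / 0.5331 = 0.7300 rad/s.

ω_f ≈ 0.730 rad/s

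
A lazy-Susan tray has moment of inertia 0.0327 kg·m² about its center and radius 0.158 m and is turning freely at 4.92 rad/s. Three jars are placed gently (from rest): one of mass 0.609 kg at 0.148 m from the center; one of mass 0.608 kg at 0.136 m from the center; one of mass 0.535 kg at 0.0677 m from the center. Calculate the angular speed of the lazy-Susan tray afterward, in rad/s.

No external torque acts about the center; L_before = L_after.
Added inertia Σmr² = (0.609)(0.148)² + (0.608)(0.136)² + (0.535)(0.0677)² = 0.02704 kg·m²; I_f = 0.03270 + 0.02704 = 0.05974 kg·m².
ω_f = I_p ω_i / I_f = (0.03270)(4.92) / 0.05974 = 2.693 rad/s.

ω_f ≈ 2.69 rad/s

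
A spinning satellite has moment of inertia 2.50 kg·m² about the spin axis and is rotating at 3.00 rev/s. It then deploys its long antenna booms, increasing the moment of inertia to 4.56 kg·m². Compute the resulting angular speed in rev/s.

Angular momentum about the spin axis is conserved since the torque about it is zero.
ω₂ = I₁ω₁ / I₂ = (2.500)(3.00 rev/s) / (4.560) = 1.645 rev/s.

ω₂ ≈ 1.64 rev/s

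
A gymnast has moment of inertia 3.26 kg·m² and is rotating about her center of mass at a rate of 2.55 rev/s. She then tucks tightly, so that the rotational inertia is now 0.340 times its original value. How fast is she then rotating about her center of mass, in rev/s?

With no external torque about the axis, L is conserved: I₁ω₁ = I₂ω₂.
I₂ = 0.340 × 3.26 = 1.108 kg·m².
ω₂ = I₁ω₁ / I₂ = (3.260)(2.55 rev/s) / (1.108) = 7.500 rev/s.

ω₂ ≈ 7.50 rev/s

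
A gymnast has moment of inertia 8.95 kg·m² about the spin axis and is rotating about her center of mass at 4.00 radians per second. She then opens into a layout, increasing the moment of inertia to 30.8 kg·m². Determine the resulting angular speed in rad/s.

ω₂ ≈ 1.16 rad/s

Angular momentum about the spin axis is conserved since the torque about it is zero.
ω₂ = I₁ω₁ / I₂ = (8.950)(4.00 rad/s) / (30.80) = 1.162 rad/s.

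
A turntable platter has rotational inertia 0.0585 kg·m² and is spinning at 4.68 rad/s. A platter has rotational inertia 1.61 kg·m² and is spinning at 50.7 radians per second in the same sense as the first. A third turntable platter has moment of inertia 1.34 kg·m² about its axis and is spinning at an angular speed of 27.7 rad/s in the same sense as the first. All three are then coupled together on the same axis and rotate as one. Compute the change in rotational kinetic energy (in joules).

ΔKE ≈ -230 J

No external torque acts about the common axis, so total angular momentum is conserved.
Taking A's sense as positive: L = (0.05850)(4.68) + (1.610)(50.7) + (1.340)(27.7) = 119.0 kg·m²·rad/s.
Combined I = 0.05850 + 1.610 + 1.340 = 3.009 kg·m².
ω_f = L / I = 119.0 / 3.009 = 39.56 rad/s.
KE_i = ½ΣIω² = 2584 J; KE_f = ½(3.009)(39.56)² = 2354 J.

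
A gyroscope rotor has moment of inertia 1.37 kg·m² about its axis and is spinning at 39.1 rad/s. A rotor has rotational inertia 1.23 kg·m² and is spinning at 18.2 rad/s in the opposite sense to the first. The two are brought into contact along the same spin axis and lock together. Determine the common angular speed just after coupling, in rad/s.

No external torque acts about the common axis, so total angular momentum is conserved.
Taking A's sense as positive: L = (1.370)(39.1) − (1.230)(18.2) = 31.18 kg·m²·rad/s.
Combined I = 1.370 + 1.230 = 2.600 kg·m².
ω_f = L / I = 31.18 / 2.600 = 11.99 rad/s.

|ω_f| ≈ 12.0 rad/s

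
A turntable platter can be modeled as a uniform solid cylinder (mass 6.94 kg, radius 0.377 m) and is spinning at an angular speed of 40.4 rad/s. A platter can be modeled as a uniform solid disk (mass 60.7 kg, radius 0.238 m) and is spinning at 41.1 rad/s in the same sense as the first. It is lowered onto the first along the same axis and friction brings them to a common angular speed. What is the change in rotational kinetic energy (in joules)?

ΔKE ≈ -0.0939 J

No external torque acts about the common axis, so total angular momentum is conserved.
Moments of inertia: I_A = ½(6.94)(0.377)² = 0.4932 kg·m²; I_B = ½(60.7)(0.238)² = 1.719 kg·m².
Taking A's sense as positive: L = (0.4932)(40.4) + (1.719)(41.1) = 90.58 kg·m²·rad/s.
Combined I = 0.4932 + 1.719 = 2.212 kg·m².
ω_f = L / I = 90.58 / 2.212 = 40.94 rad/s.
KE_i = ½ΣIω² = 1854 J; KE_f = ½(2.212)(40.94)² = 1854 J.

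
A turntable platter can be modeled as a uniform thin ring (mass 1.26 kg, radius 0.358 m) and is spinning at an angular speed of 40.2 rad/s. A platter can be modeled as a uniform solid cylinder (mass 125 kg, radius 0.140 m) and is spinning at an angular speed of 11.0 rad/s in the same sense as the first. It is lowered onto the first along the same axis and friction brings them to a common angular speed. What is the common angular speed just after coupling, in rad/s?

No external torque acts about the common axis, so total angular momentum is conserved.
Moments of inertia: I_A = (1.26)(0.358)² = 0.1615 kg·m²; I_B = ½(125)(0.140)² = 1.225 kg·m².
Taking A's sense as positive: L = (0.1615)(40.2) + (1.225)(11.0) = 19.97 kg·m²·rad/s.
Combined I = 0.1615 + 1.225 = 1.386 kg·m².
ω_f = L / I = 19.97 / 1.386 = 14.40 rad/s.

|ω_f| ≈ 14.4 rad/s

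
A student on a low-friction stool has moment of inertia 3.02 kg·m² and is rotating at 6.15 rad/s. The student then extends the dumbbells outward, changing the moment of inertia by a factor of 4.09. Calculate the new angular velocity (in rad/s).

ω₂ ≈ 1.50 rad/s

No external torque acts about the spin axis, so angular momentum is conserved.
I₂ = 4.09 × 3.02 = 12.35 kg·m².
ω₂ = I₁ω₁ / I₂ = (3.020)(6.15 rad/s) / (12.35) = 1.504 rad/s.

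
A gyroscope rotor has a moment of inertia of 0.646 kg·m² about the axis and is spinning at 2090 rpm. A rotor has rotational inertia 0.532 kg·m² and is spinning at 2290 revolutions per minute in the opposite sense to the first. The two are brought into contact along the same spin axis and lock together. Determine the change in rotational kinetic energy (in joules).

ΔKE ≈ -30700 J

No external torque acts about the common axis, so total angular momentum is conserved.
Taking A's sense as positive: L = (0.6460)(2090) − (0.5320)(2290) = 131.9 kg·m²·rpm.
Combined I = 0.6460 + 0.5320 = 1.178 kg·m².
ω_f = L / I = 131.9 / 1.178 = 111.9 rpm.
KE_i = ½ΣIω² = 30770 J; KE_f = ½(1.178)(11.72)² = 80.93 J.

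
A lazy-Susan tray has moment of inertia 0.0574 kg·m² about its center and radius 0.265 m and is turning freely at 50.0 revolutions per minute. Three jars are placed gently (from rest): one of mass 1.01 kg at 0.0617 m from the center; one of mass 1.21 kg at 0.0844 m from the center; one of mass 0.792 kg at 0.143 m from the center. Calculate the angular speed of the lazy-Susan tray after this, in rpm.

No external torque acts about the center; L_before = L_after.
Added inertia Σmr² = (1.01)(0.0617)² + (1.21)(0.0844)² + (0.792)(0.143)² = 0.02866 kg·m²; I_f = 0.05740 + 0.02866 = 0.08606 kg·m².
ω_f = I_p ω_i / I_f = (0.05740)(50.0) / 0.08606 = 33.35 rpm.

ω_f ≈ 33.3 rpm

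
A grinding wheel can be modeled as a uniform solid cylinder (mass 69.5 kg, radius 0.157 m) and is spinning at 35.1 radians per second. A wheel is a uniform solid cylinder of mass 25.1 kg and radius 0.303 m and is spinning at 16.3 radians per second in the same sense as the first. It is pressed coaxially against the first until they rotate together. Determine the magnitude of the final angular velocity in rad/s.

No external torque acts about the common axis, so total angular momentum is conserved.
Moments of inertia: I_A = ½(69.5)(0.157)² = 0.8566 kg·m²; I_B = ½(25.1)(0.303)² = 1.152 kg·m².
Taking A's sense as positive: L = (0.8566)(35.1) + (1.152)(16.3) = 48.85 kg·m²·rad/s.
Combined I = 0.8566 + 1.152 = 2.009 kg·m².
ω_f = L / I = 48.85 / 2.009 = 24.32 rad/s.

|ω_f| ≈ 24.3 rad/s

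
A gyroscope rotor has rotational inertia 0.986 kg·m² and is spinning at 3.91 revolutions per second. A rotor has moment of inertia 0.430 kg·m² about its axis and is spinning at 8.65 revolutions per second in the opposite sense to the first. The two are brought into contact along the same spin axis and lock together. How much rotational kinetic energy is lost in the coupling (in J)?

ΔKE lost ≈ 932 J

No external torque acts about the common axis, so total angular momentum is conserved.
Taking A's sense as positive: L = (0.9860)(3.91) − (0.4300)(8.65) = 0.1358 kg·m²·rev/s.
Combined I = 0.9860 + 0.4300 = 1.416 kg·m².
ω_f = L / I = 0.1358 / 1.416 = 0.09588 rev/s.
KE_i = ½ΣIω² = 932.6 J; KE_f = ½(1.416)(0.6024)² = 0.2569 J.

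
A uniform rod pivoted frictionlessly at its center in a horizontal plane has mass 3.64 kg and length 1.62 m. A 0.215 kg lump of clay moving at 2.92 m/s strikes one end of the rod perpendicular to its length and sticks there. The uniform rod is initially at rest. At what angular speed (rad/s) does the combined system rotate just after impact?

|ω_f| ≈ 0.543 rad/s

About the pivot the impulsive forces during the collision are internal, so angular momentum about that axis is conserved.
I_p = (1/12)(3.64)(1.62)² = 0.7961 kg·m². Taking the sense of the lump of clay's angular momentum as positive, L_{lump} = m v R = (0.215)(2.92)(1.62/2) = 0.5085 kg·m²/s.
L_i = 0 + 0.5085 = 0.5085 kg·m²/s.
After sticking, I_f = I_p + m R² = 0.7961 + (0.215)(1.62/2)² = 0.9371 kg·m².
ω_f = L_i / I_f = 0.5085 / 0.9371 = 0.5426 rad/s.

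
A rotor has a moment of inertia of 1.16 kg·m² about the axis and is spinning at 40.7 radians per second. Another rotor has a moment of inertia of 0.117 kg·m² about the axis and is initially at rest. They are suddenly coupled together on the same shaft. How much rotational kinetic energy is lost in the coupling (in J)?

ΔKE lost ≈ 88.0 J

No external torque acts about the common axis, so total angular momentum is conserved.
Taking A's sense as positive: L = (1.160)(40.7) = 47.21 kg·m²·rad/s.
Combined I = 1.160 + 0.1170 = 1.277 kg·m².
ω_f = L / I = 47.21 / 1.277 = 36.97 rad/s.
KE_i = ½ΣIω² = 960.8 J; KE_f = ½(1.277)(36.97)² = 872.7 J.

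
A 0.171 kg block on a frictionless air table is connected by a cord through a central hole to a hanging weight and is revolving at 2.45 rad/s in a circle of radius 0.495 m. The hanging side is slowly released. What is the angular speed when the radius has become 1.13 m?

ω₂ ≈ 0.470 rad/s

The constraining force is radial, so m r² ω about the center is conserved.
ω₂ = ω₁ (r₁/r₂)² = (2.45)(0.495/1.13)² = 0.4701 rad/s.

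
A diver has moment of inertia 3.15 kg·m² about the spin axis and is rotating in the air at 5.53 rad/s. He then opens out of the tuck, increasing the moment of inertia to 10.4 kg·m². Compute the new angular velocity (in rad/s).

With no external torque about the axis, L is conserved: I₁ω₁ = I₂ω₂.
ω₂ = I₁ω₁ / I₂ = (3.150)(5.53 rad/s) / (10.40) = 1.675 rad/s.

ω₂ ≈ 1.67 rad/s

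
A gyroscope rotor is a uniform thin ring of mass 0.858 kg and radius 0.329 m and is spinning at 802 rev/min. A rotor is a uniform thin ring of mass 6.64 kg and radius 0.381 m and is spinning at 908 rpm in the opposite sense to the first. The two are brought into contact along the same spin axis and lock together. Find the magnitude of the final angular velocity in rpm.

No external torque acts about the common axis, so total angular momentum is conserved.
Moments of inertia: I_A = (0.858)(0.329)² = 0.09287 kg·m²; I_B = (6.64)(0.381)² = 0.9639 kg·m².
Taking A's sense as positive: L = (0.09287)(802) − (0.9639)(908) = -800.7 kg·m²·rpm.
Combined I = 0.09287 + 0.9639 = 1.057 kg·m².
ω_f = L / I = -800.7 / 1.057 = -757.7 rpm.

|ω_f| ≈ 758 rpm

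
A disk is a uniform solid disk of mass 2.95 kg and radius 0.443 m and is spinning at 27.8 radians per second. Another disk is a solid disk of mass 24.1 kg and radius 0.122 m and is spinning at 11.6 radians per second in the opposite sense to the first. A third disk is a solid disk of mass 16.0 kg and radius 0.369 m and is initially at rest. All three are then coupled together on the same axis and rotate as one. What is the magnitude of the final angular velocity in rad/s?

The coupling torques are internal; angular momentum about the shared axis is conserved.
Moments of inertia: I_A = ½(2.95)(0.443)² = 0.2895 kg·m²; I_B = ½(24.1)(0.122)² = 0.1794 kg·m²; I_C = ½(16.0)(0.369)² = 1.089 kg·m².
Taking A's sense as positive: L = (0.2895)(27.8) − (0.1794)(11.6) = 5.967 kg·m²·rad/s.
Combined I = 0.2895 + 0.1794 + 1.089 = 1.558 kg·m².
ω_f = L / I = 5.967 / 1.558 = 3.829 rad/s.

|ω_f| ≈ 3.83 rad/s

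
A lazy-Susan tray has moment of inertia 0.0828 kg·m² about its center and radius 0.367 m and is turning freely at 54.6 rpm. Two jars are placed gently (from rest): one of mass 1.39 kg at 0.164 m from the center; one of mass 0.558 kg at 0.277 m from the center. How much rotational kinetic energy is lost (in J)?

No external torque acts about the center; L_before = L_after.
Added inertia Σmr² = (1.39)(0.164)² + (0.558)(0.277)² = 0.08020 kg·m²; I_f = 0.08280 + 0.08020 = 0.1630 kg·m².
ω_f = I_p ω_i / I_f = (0.08280)(54.6) / 0.1630 = 27.74 rpm.
KE_i = ½(0.08280)(5.718 rad/s)² = 1.353 J; KE_f = ½(0.1630)(2.904)² = 0.6875 J.

energy lost ≈ 0.666 J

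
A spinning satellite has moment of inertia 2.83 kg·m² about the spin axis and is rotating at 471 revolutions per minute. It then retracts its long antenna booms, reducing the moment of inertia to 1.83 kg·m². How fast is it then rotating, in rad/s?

With no external torque about the axis, L is conserved: I₁ω₁ = I₂ω₂.
ω₂ = I₁ω₁ / I₂ = (2.830)(471 rpm) / (1.830) = 728.4 rpm = 76.28 rad/s.

ω₂ ≈ 76.3 rad/s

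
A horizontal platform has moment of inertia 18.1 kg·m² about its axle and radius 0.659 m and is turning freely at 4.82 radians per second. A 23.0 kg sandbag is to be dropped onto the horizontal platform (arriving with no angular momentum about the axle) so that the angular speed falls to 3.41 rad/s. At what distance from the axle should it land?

No external torque acts about the axle; L_before = L_after.
I_p ω_i = (I_p + m r²) ω_f ⇒ m r² = I_p(ω_i/ω_f − 1) = 18.10(4.82/3.41 − 1) = 7.484 kg·m².
r = √(7.484/23.0) = 0.5704 m.

r ≈ 0.570 m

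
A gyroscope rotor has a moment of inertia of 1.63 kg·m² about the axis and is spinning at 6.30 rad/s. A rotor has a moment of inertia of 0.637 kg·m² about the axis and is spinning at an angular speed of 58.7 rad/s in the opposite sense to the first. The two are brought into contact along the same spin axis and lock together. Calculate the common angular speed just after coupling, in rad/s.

The coupling torques are internal; angular momentum about the shared axis is conserved.
Taking A's sense as positive: L = (1.630)(6.30) − (0.6370)(58.7) = -27.12 kg·m²·rad/s.
Combined I = 1.630 + 0.6370 = 2.267 kg·m².
ω_f = L / I = -27.12 / 2.267 = -11.96 rad/s.

|ω_f| ≈ 12.0 rad/s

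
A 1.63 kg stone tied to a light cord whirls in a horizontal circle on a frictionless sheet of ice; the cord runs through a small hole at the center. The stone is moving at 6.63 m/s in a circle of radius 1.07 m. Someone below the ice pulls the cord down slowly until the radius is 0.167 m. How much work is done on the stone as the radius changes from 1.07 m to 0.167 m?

The only horizontal force on the mass is along the cord (radial), so it exerts no torque about the hole and angular momentum m v r is conserved.
v₂ = v₁ r₁ / r₂ = (6.63)(1.07) / (0.167) = 42.48 m/s.
W = ΔKE = ½m(v₂² − v₁²) = 1435 J.

W ≈ 1430 J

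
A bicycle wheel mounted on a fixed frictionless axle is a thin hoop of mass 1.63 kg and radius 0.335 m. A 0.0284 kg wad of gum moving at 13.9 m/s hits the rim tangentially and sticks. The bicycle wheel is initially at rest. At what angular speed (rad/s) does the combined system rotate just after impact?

|ω_f| ≈ 0.711 rad/s

The axle reaction passes through the axle and exerts no torque about it; angular momentum about the axle is conserved through the impact.
I_p = (1.63)(0.335)² = 0.1829 kg·m². Taking the sense of the wad of gum's angular momentum as positive, L_{wad} = m v R = (0.0284)(13.9)(0.335) = 0.1322 kg·m²/s.
L_i = 0 + 0.1322 = 0.1322 kg·m²/s.
After sticking, I_f = I_p + m R² = 0.1829 + (0.0284)(0.335)² = 0.1861 kg·m².
ω_f = L_i / I_f = 0.1322 / 0.1861 = 0.7106 rad/s.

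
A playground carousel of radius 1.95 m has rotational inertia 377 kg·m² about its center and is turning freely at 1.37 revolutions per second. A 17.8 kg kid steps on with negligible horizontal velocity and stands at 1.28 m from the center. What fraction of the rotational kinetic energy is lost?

fraction ≈ 0.0718

No external torque acts about the center; L_before = L_after.
Added inertia Σmr² = (17.8)(1.28)² = 29.16 kg·m²; I_f = 377.0 + 29.16 = 406.2 kg·m².
ω_f = I_p ω_i / I_f = (377.0)(1.37) / 406.2 = 1.272 rev/s.
KE_i = ½(377.0)(8.608 rad/s)² = 13970 J; KE_f = ½(406.2)(7.990)² = 12960 J.
Fraction lost = 0.07180.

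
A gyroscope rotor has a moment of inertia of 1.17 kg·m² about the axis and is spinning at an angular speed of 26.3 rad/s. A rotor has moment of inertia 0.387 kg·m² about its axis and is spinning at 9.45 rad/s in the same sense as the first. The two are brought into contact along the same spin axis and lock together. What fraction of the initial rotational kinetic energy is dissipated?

The coupling torques are internal; angular momentum about the shared axis is conserved.
Taking A's sense as positive: L = (1.170)(26.3) + (0.3870)(9.45) = 34.43 kg·m²·rad/s.
Combined I = 1.170 + 0.3870 = 1.557 kg·m².
ω_f = L / I = 34.43 / 1.557 = 22.11 rad/s.
KE_i = ½ΣIω² = 421.9 J; KE_f = ½(1.557)(22.11)² = 380.6 J.
Fraction dissipated = (KE_i − KE_f)/KE_i = 0.09785.

fraction ≈ 0.0978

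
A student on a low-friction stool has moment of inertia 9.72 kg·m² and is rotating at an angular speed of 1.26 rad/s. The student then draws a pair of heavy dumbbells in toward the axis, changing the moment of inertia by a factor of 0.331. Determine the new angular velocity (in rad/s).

ω₂ ≈ 3.81 rad/s

No external torque acts about the spin axis, so angular momentum is conserved.
I₂ = 0.331 × 9.72 = 3.217 kg·m².
ω₂ = I₁ω₁ / I₂ = (9.720)(1.26 rad/s) / (3.217) = 3.807 rad/s.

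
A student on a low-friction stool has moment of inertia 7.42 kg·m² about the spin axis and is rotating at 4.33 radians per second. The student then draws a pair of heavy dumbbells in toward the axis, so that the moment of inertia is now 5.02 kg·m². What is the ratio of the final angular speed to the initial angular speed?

With no external torque about the axis, L is conserved: I₁ω₁ = I₂ω₂.
ω₂/ω₁ = I₁/I₂ = 7.420 / 5.020 = 1.478.

ω₂/ω₁ ≈ 1.48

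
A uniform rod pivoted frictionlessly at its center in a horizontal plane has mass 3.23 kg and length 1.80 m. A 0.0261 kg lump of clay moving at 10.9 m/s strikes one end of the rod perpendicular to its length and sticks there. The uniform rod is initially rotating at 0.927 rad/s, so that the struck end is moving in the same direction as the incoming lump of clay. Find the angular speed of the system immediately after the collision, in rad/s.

|ω_f| ≈ 1.19 rad/s

About the pivot the impulsive forces during the collision are internal, so angular momentum about that axis is conserved.
I_p = (1/12)(3.23)(1.80)² = 0.8721 kg·m². Taking the sense of the lump of clay's angular momentum as positive, L_{lump} = m v R = (0.0261)(10.9)(1.80/2) = 0.2560 kg·m²/s.
L_i = +I_p ω_p + m v R = +(0.8721)(0.927) + 0.2560 = 1.064 kg·m²/s.
After sticking, I_f = I_p + m R² = 0.8721 + (0.0261)(1.80/2)² = 0.8932 kg·m².
ω_f = L_i / I_f = 1.064 / 0.8932 = 1.192 rad/s.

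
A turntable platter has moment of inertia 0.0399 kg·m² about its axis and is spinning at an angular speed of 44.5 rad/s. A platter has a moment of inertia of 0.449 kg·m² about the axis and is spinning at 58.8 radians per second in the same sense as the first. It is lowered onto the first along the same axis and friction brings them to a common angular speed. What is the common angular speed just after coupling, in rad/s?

No external torque acts about the common axis, so total angular momentum is conserved.
Taking A's sense as positive: L = (0.03990)(44.5) + (0.4490)(58.8) = 28.18 kg·m²·rad/s.
Combined I = 0.03990 + 0.4490 = 0.4889 kg·m².
ω_f = L / I = 28.18 / 0.4889 = 57.63 rad/s.

|ω_f| ≈ 57.6 rad/s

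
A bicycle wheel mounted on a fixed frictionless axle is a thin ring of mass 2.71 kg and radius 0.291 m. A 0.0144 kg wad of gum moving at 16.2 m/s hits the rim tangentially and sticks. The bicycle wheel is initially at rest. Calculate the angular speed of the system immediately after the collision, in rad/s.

About the axle the impulsive forces during the collision are internal, so angular momentum about that axis is conserved.
I_p = (2.71)(0.291)² = 0.2295 kg·m². Taking the sense of the wad of gum's angular momentum as positive, L_{wad} = m v R = (0.0144)(16.2)(0.291) = 0.06788 kg·m²/s.
L_i = 0 + 0.06788 = 0.06788 kg·m²/s.
After sticking, I_f = I_p + m R² = 0.2295 + (0.0144)(0.291)² = 0.2307 kg·m².
ω_f = L_i / I_f = 0.06788 / 0.2307 = 0.2942 rad/s.

|ω_f| ≈ 0.294 rad/s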